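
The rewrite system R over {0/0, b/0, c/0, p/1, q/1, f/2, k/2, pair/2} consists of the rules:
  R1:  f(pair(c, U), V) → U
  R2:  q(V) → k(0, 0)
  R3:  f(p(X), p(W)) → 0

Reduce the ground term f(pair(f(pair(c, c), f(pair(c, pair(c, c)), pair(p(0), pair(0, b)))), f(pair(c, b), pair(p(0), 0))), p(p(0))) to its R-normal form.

b

1. f(pair(f(pair(c, c), f(pair(c, pair(c, c)), pair(p(0), pair(0, b)))), f(pair(c, b), pair(p(0), 0))), p(p(0)))  →  f(pair(c, f(pair(c, b), pair(p(0), 0))), p(p(0)))   [R1 at 1.1]
2. f(pair(c, f(pair(c, b), pair(p(0), 0))), p(p(0)))  →  f(pair(c, b), pair(p(0), 0))   [R1 at ε]
3. f(pair(c, b), pair(p(0), 0))  →  b   [R1 at ε]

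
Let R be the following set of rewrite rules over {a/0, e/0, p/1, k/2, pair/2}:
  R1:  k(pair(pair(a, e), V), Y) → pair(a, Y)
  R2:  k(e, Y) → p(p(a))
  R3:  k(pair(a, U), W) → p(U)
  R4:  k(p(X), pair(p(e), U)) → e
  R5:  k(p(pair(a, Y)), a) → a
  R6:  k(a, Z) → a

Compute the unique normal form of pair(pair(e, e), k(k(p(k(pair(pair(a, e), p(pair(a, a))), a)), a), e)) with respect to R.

pair(pair(e, e), a)

1. pair(pair(e, e), k(k(p(k(pair(pair(a, e), p(pair(a, a))), a)), a), e))  →  pair(pair(e, e), k(k(p(pair(a, a)), a), e))   [R1 at 2.1.1.1]
2. pair(pair(e, e), k(k(p(pair(a, a)), a), e))  →  pair(pair(e, e), k(a, e))   [R5 at 2.1]
3. pair(pair(e, e), k(a, e))  →  pair(pair(e, e), a)   [R6 at 2]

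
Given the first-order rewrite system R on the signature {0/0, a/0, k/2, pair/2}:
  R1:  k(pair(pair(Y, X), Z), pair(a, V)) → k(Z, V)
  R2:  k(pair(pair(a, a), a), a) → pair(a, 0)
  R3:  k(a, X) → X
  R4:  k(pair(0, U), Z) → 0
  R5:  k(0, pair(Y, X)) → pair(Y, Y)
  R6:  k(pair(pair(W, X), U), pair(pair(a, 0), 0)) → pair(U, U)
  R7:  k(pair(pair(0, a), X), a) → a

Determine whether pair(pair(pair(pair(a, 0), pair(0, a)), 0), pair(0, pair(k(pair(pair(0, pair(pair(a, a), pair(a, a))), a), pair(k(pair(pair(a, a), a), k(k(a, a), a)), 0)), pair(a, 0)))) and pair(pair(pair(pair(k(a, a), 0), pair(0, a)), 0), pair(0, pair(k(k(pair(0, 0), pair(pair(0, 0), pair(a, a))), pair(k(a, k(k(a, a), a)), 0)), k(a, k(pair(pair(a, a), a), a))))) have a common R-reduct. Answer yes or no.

Reduce t₁ = pair(pair(pair(pair(a, 0), pair(0, a)), 0), pair(0, pair(k(pair(pair(0, pair(pair(a, a), pair(a, a))), a), pair(k(pair(pair(a, a), a), k(k(a, a), a)), 0)), pair(a, 0)))):
1. pair(pair(pair(pair(a, 0), pair(0, a)), 0), pair(0, pair(k(pair(pair(0, pair(pair(a, a), pair(a, a))), a), pair(k(pair(pair(a, a), a), k(k(a, a), a)), 0)), pair(a, 0))))  →  pair(pair(pair(pair(a, 0), pair(0, a)), 0), pair(0, pair(k(pair(pair(0, pair(pair(a, a), pair(a, a))), a), pair(k(pair(pair(a, a), a), k(a, a)), 0)), pair(a, 0))))   [R3 at 2.2.1.2.1.2.1]
2. pair(pair(pair(pair(a, 0), pair(0, a)), 0), pair(0, pair(k(pair(pair(0, pair(pair(a, a), pair(a, a))), a), pair(k(pair(pair(a, a), a), k(a, a)), 0)), pair(a, 0))))  →  pair(pair(pair(pair(a, 0), pair(0, a)), 0), pair(0, pair(k(pair(pair(0, pair(pair(a, a), pair(a, a))), a), pair(k(pair(pair(a, a), a), a), 0)), pair(a, 0))))   [R3 at 2.2.1.2.1.2]
3. pair(pair(pair(pair(a, 0), pair(0, a)), 0), pair(0, pair(k(pair(pair(0, pair(pair(a, a), pair(a, a))), a), pair(k(pair(pair(a, a), a), a), 0)), pair(a, 0))))  →  pair(pair(pair(pair(a, 0), pair(0, a)), 0), pair(0, pair(k(pair(pair(0, pair(pair(a, a), pair(a, a))), a), pair(pair(a, 0), 0)), pair(a, 0))))   [R2 at 2.2.1.2.1]
4. pair(pair(pair(pair(a, 0), pair(0, a)), 0), pair(0, pair(k(pair(pair(0, pair(pair(a, a), pair(a, a))), a), pair(pair(a, 0), 0)), pair(a, 0))))  →  pair(pair(pair(pair(a, 0), pair(0, a)), 0), pair(0, pair(pair(a, a), pair(a, 0))))   [R6 at 2.2.1]

Reduce t₂ = pair(pair(pair(pair(k(a, a), 0), pair(0, a)), 0), pair(0, pair(k(k(pair(0, 0), pair(pair(0, 0), pair(a, a))), pair(k(a, k(k(a, a), a)), 0)), k(a, k(pair(pair(a, a), a), a))))):
1. pair(pair(pair(pair(k(a, a), 0), pair(0, a)), 0), pair(0, pair(k(k(pair(0, 0), pair(pair(0, 0), pair(a, a))), pair(k(a, k(k(a, a), a)), 0)), k(a, k(pair(pair(a, a), a), a)))))  →  pair(pair(pair(pair(a, 0), pair(0, a)), 0), pair(0, pair(k(k(pair(0, 0), pair(pair(0, 0), pair(a, a))), pair(k(a, k(k(a, a), a)), 0)), k(a, k(pair(pair(a, a), a), a)))))   [R3 at 1.1.1.1]
2. pair(pair(pair(pair(a, 0), pair(0, a)), 0), pair(0, pair(k(k(pair(0, 0), pair(pair(0, 0), pair(a, a))), pair(k(a, k(k(a, a), a)), 0)), k(a, k(pair(pair(a, a), a), a)))))  →  pair(pair(pair(pair(a, 0), pair(0, a)), 0), pair(0, pair(k(0, pair(k(a, k(k(a, a), a)), 0)), k(a, k(pair(pair(a, a), a), a)))))   [R4 at 2.2.1.1]
3. pair(pair(pair(pair(a, 0), pair(0, a)), 0), pair(0, pair(k(0, pair(k(a, k(k(a, a), a)), 0)), k(a, k(pair(pair(a, a), a), a)))))  →  pair(pair(pair(pair(a, 0), pair(0, a)), 0), pair(0, pair(pair(k(a, k(k(a, a), a)), k(a, k(k(a, a), a))), k(a, k(pair(pair(a, a), a), a)))))   [R5 at 2.2.1]
4. pair(pair(pair(pair(a, 0), pair(0, a)), 0), pair(0, pair(pair(k(a, k(k(a, a), a)), k(a, k(k(a, a), a))), k(a, k(pair(pair(a, a), a), a)))))  →  pair(pair(pair(pair(a, 0), pair(0, a)), 0), pair(0, pair(pair(k(k(a, a), a), k(a, k(k(a, a), a))), k(a, k(pair(pair(a, a), a), a)))))   [R3 at 2.2.1.1]
5. pair(pair(pair(pair(a, 0), pair(0, a)), 0), pair(0, pair(pair(k(k(a, a), a), k(a, k(k(a, a), a))), k(a, k(pair(pair(a, a), a), a)))))  →  pair(pair(pair(pair(a, 0), pair(0, a)), 0), pair(0, pair(pair(k(a, a), k(a, k(k(a, a), a))), k(a, k(pair(pair(a, a), a), a)))))   [R3 at 2.2.1.1.1]
6. pair(pair(pair(pair(a, 0), pair(0, a)), 0), pair(0, pair(pair(k(a, a), k(a, k(k(a, a), a))), k(a, k(pair(pair(a, a), a), a)))))  →  pair(pair(pair(pair(a, 0), pair(0, a)), 0), pair(0, pair(pair(a, k(a, k(k(a, a), a))), k(a, k(pair(pair(a, a), a), a)))))   [R3 at 2.2.1.1]
7. pair(pair(pair(pair(a, 0), pair(0, a)), 0), pair(0, pair(pair(a, k(a, k(k(a, a), a))), k(a, k(pair(pair(a, a), a), a)))))  →  pair(pair(pair(pair(a, 0), pair(0, a)), 0), pair(0, pair(pair(a, k(k(a, a), a)), k(a, k(pair(pair(a, a), a), a)))))   [R3 at 2.2.1.2]
8. pair(pair(pair(pair(a, 0), pair(0, a)), 0), pair(0, pair(pair(a, k(k(a, a), a)), k(a, k(pair(pair(a, a), a), a)))))  →  pair(pair(pair(pair(a, 0), pair(0, a)), 0), pair(0, pair(pair(a, k(a, a)), k(a, k(pair(pair(a, a), a), a)))))   [R3 at 2.2.1.2.1]
9. pair(pair(pair(pair(a, 0), pair(0, a)), 0), pair(0, pair(pair(a, k(a, a)), k(a, k(pair(pair(a, a), a), a)))))  →  pair(pair(pair(pair(a, 0), pair(0, a)), 0), pair(0, pair(pair(a, a), k(a, k(pair(pair(a, a), a), a)))))   [R3 at 2.2.1.2]
10. pair(pair(pair(pair(a, 0), pair(0, a)), 0), pair(0, pair(pair(a, a), k(a, k(pair(pair(a, a), a), a)))))  →  pair(pair(pair(pair(a, 0), pair(0, a)), 0), pair(0, pair(pair(a, a), k(pair(pair(a, a), a), a))))   [R3 at 2.2.2]
11. pair(pair(pair(pair(a, 0), pair(0, a)), 0), pair(0, pair(pair(a, a), k(pair(pair(a, a), a), a))))  →  pair(pair(pair(pair(a, 0), pair(0, a)), 0), pair(0, pair(pair(a, a), pair(a, 0))))   [R2 at 2.2.2]

yes — NF(t₁) = pair(pair(pair(pair(a, 0), pair(0, a)), 0), pair(0, pair(pair(a, a), pair(a, 0)))), NF(t₂) = pair(pair(pair(pair(a, 0), pair(0, a)), 0), pair(0, pair(pair(a, a), pair(a, 0))))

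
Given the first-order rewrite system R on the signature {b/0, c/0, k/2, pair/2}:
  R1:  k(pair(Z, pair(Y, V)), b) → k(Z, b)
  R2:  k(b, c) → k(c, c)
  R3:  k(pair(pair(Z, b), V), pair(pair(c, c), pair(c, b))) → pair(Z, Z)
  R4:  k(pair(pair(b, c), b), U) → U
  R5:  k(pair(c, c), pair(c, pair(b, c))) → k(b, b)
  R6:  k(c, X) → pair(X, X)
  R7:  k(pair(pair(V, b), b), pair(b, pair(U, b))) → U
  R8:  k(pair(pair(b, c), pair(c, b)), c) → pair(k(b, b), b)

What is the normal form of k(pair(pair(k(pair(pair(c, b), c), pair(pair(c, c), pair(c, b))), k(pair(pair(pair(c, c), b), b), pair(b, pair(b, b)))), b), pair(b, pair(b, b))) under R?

1. k(pair(pair(k(pair(pair(c, b), c), pair(pair(c, c), pair(c, b))), k(pair(pair(pair(c, c), b), b), pair(b, pair(b, b)))), b), pair(b, pair(b, b)))  →  k(pair(pair(pair(c, c), k(pair(pair(pair(c, c), b), b), pair(b, pair(b, b)))), b), pair(b, pair(b, b)))   [R3 at 1.1.1]
2. k(pair(pair(pair(c, c), k(pair(pair(pair(c, c), b), b), pair(b, pair(b, b)))), b), pair(b, pair(b, b)))  →  k(pair(pair(pair(c, c), b), b), pair(b, pair(b, b)))   [R7 at 1.1.2]
3. k(pair(pair(pair(c, c), b), b), pair(b, pair(b, b)))  →  b   [R7 at ε]

b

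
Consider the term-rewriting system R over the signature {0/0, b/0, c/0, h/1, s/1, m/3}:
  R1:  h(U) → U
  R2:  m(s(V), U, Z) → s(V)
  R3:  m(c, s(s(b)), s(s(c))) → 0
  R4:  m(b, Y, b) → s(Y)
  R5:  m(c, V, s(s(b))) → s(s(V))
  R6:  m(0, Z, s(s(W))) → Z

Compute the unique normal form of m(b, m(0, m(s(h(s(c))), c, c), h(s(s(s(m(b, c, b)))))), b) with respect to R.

1. m(b, m(0, m(s(h(s(c))), c, c), h(s(s(s(m(b, c, b)))))), b)  →  s(m(0, m(s(h(s(c))), c, c), h(s(s(s(m(b, c, b)))))))   [R4 at ε]
2. s(m(0, m(s(h(s(c))), c, c), h(s(s(s(m(b, c, b)))))))  →  s(m(0, s(h(s(c))), h(s(s(s(m(b, c, b)))))))   [R2 at 1.2]
3. s(m(0, s(h(s(c))), h(s(s(s(m(b, c, b)))))))  →  s(m(0, s(s(c)), h(s(s(s(m(b, c, b)))))))   [R1 at 1.2.1]
4. s(m(0, s(s(c)), h(s(s(s(m(b, c, b)))))))  →  s(m(0, s(s(c)), s(s(s(m(b, c, b))))))   [R1 at 1.3]
5. s(m(0, s(s(c)), s(s(s(m(b, c, b))))))  →  s(s(s(c)))   [R6 at 1]

s(s(s(c)))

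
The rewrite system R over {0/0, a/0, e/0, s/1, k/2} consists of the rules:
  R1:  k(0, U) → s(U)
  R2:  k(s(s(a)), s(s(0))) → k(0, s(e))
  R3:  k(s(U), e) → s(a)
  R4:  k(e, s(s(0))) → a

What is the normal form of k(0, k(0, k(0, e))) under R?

1. k(0, k(0, k(0, e)))  →  s(k(0, k(0, e)))   [R1 at ε]
2. s(k(0, k(0, e)))  →  s(s(k(0, e)))   [R1 at 1]
3. s(s(k(0, e)))  →  s(s(s(e)))   [R1 at 1.1]

s(s(s(e)))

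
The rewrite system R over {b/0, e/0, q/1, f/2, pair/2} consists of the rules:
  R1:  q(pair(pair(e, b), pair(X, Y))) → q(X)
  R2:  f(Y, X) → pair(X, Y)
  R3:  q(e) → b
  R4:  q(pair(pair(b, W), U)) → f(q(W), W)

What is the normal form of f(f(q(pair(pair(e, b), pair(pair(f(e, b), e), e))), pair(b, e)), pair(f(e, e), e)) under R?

pair(pair(pair(e, e), e), pair(pair(b, e), pair(e, b)))

1. f(f(q(pair(pair(e, b), pair(pair(f(e, b), e), e))), pair(b, e)), pair(f(e, e), e))  →  pair(pair(f(e, e), e), f(q(pair(pair(e, b), pair(pair(f(e, b), e), e))), pair(b, e)))   [R2 at ε]
2. pair(pair(f(e, e), e), f(q(pair(pair(e, b), pair(pair(f(e, b), e), e))), pair(b, e)))  →  pair(pair(pair(e, e), e), f(q(pair(pair(e, b), pair(pair(f(e, b), e), e))), pair(b, e)))   [R2 at 1.1]
3. pair(pair(pair(e, e), e), f(q(pair(pair(e, b), pair(pair(f(e, b), e), e))), pair(b, e)))  →  pair(pair(pair(e, e), e), pair(pair(b, e), q(pair(pair(e, b), pair(pair(f(e, b), e), e)))))   [R2 at 2]
4. pair(pair(pair(e, e), e), pair(pair(b, e), q(pair(pair(e, b), pair(pair(f(e, b), e), e)))))  →  pair(pair(pair(e, e), e), pair(pair(b, e), q(pair(f(e, b), e))))   [R1 at 2.2]
5. pair(pair(pair(e, e), e), pair(pair(b, e), q(pair(f(e, b), e))))  →  pair(pair(pair(e, e), e), pair(pair(b, e), q(pair(pair(b, e), e))))   [R2 at 2.2.1.1]
6. pair(pair(pair(e, e), e), pair(pair(b, e), q(pair(pair(b, e), e))))  →  pair(pair(pair(e, e), e), pair(pair(b, e), f(q(e), e)))   [R4 at 2.2]
7. pair(pair(pair(e, e), e), pair(pair(b, e), f(q(e), e)))  →  pair(pair(pair(e, e), e), pair(pair(b, e), pair(e, q(e))))   [R2 at 2.2]
8. pair(pair(pair(e, e), e), pair(pair(b, e), pair(e, q(e))))  →  pair(pair(pair(e, e), e), pair(pair(b, e), pair(e, b)))   [R3 at 2.2.2]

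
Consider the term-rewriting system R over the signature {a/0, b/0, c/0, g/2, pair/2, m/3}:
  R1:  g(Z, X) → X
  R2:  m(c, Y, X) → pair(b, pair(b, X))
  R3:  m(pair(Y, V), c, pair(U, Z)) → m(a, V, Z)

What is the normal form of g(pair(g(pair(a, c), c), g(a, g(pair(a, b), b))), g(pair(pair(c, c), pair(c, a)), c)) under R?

c

1. g(pair(g(pair(a, c), c), g(a, g(pair(a, b), b))), g(pair(pair(c, c), pair(c, a)), c))  →  g(pair(pair(c, c), pair(c, a)), c)   [R1 at ε]
2. g(pair(pair(c, c), pair(c, a)), c)  →  c   [R1 at ε]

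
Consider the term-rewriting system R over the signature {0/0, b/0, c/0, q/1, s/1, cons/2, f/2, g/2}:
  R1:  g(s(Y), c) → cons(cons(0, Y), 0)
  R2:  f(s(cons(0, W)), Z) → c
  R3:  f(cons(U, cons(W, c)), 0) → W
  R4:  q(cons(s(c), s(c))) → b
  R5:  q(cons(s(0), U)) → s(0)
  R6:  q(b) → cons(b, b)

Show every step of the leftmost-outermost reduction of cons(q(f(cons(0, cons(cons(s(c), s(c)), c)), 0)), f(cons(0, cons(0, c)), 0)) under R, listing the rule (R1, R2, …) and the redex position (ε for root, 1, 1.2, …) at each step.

cons(b, 0)

1. cons(q(f(cons(0, cons(cons(s(c), s(c)), c)), 0)), f(cons(0, cons(0, c)), 0))  →  cons(q(cons(s(c), s(c))), f(cons(0, cons(0, c)), 0))   [R3 at 1.1]
2. cons(q(cons(s(c), s(c))), f(cons(0, cons(0, c)), 0))  →  cons(b, f(cons(0, cons(0, c)), 0))   [R4 at 1]
3. cons(b, f(cons(0, cons(0, c)), 0))  →  cons(b, 0)   [R3 at 2]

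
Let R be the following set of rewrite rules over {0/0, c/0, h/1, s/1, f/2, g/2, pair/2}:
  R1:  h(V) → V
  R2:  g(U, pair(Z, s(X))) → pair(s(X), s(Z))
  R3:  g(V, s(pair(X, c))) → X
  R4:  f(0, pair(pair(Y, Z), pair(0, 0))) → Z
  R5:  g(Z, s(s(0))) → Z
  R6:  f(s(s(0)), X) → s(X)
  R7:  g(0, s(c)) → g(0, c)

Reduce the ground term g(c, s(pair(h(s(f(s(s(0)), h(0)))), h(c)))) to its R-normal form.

s(s(0))

1. g(c, s(pair(h(s(f(s(s(0)), h(0)))), h(c))))  →  g(c, s(pair(s(f(s(s(0)), h(0))), h(c))))   [R1 at 2.1.1]
2. g(c, s(pair(s(f(s(s(0)), h(0))), h(c))))  →  g(c, s(pair(s(s(h(0))), h(c))))   [R6 at 2.1.1.1]
3. g(c, s(pair(s(s(h(0))), h(c))))  →  g(c, s(pair(s(s(0)), h(c))))   [R1 at 2.1.1.1.1]
4. g(c, s(pair(s(s(0)), h(c))))  →  g(c, s(pair(s(s(0)), c)))   [R1 at 2.1.2]
5. g(c, s(pair(s(s(0)), c)))  →  s(s(0))   [R3 at ε]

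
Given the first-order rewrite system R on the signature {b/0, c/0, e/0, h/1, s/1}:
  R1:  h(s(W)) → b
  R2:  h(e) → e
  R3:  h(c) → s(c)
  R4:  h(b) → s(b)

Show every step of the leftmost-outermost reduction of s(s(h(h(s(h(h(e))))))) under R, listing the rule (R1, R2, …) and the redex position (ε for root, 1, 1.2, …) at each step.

s(s(s(b)))

1. s(s(h(h(s(h(h(e)))))))  →  s(s(h(b)))   [R1 at 1.1.1]
2. s(s(h(b)))  →  s(s(s(b)))   [R4 at 1.1]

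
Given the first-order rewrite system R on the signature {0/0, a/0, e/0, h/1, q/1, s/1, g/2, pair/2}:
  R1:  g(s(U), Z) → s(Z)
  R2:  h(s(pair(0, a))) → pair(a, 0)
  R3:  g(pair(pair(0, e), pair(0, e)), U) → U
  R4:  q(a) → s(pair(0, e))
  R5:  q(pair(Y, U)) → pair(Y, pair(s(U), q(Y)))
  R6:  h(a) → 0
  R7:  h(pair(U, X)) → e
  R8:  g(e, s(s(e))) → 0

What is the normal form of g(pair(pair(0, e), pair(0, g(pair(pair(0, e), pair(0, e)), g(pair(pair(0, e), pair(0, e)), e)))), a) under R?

a

1. g(pair(pair(0, e), pair(0, g(pair(pair(0, e), pair(0, e)), g(pair(pair(0, e), pair(0, e)), e)))), a)  →  g(pair(pair(0, e), pair(0, g(pair(pair(0, e), pair(0, e)), e))), a)   [R3 at 1.2.2]
2. g(pair(pair(0, e), pair(0, g(pair(pair(0, e), pair(0, e)), e))), a)  →  g(pair(pair(0, e), pair(0, e)), a)   [R3 at 1.2.2]
3. g(pair(pair(0, e), pair(0, e)), a)  →  a   [R3 at ε]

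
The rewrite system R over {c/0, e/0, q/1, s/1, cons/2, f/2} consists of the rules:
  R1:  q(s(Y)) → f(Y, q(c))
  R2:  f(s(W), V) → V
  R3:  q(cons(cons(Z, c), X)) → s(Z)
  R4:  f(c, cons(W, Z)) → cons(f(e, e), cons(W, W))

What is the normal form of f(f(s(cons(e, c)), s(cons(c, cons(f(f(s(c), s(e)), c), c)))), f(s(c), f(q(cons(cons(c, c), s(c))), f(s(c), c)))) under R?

c

1. f(f(s(cons(e, c)), s(cons(c, cons(f(f(s(c), s(e)), c), c)))), f(s(c), f(q(cons(cons(c, c), s(c))), f(s(c), c))))  →  f(s(cons(c, cons(f(f(s(c), s(e)), c), c))), f(s(c), f(q(cons(cons(c, c), s(c))), f(s(c), c))))   [R2 at 1]
2. f(s(cons(c, cons(f(f(s(c), s(e)), c), c))), f(s(c), f(q(cons(cons(c, c), s(c))), f(s(c), c))))  →  f(s(c), f(q(cons(cons(c, c), s(c))), f(s(c), c)))   [R2 at ε]
3. f(s(c), f(q(cons(cons(c, c), s(c))), f(s(c), c)))  →  f(q(cons(cons(c, c), s(c))), f(s(c), c))   [R2 at ε]
4. f(q(cons(cons(c, c), s(c))), f(s(c), c))  →  f(s(c), f(s(c), c))   [R3 at 1]
5. f(s(c), f(s(c), c))  →  f(s(c), c)   [R2 at ε]
6. f(s(c), c)  →  c   [R2 at ε]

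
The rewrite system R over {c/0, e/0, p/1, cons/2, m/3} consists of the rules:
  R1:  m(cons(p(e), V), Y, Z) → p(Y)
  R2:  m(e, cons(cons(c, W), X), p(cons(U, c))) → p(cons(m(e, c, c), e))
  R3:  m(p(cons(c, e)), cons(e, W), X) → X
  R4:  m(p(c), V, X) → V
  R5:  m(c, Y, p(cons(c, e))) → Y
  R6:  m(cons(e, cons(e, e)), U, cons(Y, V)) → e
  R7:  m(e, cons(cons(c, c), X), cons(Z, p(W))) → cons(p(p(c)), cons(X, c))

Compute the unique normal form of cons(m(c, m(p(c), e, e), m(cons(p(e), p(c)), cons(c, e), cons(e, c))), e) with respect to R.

cons(e, e)

1. cons(m(c, m(p(c), e, e), m(cons(p(e), p(c)), cons(c, e), cons(e, c))), e)  →  cons(m(c, e, m(cons(p(e), p(c)), cons(c, e), cons(e, c))), e)   [R4 at 1.2]
2. cons(m(c, e, m(cons(p(e), p(c)), cons(c, e), cons(e, c))), e)  →  cons(m(c, e, p(cons(c, e))), e)   [R1 at 1.3]
3. cons(m(c, e, p(cons(c, e))), e)  →  cons(e, e)   [R5 at 1]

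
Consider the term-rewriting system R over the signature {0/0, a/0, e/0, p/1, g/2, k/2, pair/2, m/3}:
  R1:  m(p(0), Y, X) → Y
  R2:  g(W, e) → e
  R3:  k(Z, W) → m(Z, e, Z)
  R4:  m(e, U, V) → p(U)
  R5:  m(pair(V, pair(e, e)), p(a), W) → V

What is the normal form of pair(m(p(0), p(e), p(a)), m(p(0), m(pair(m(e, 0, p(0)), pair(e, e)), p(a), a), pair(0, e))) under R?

pair(p(e), p(0))

1. pair(m(p(0), p(e), p(a)), m(p(0), m(pair(m(e, 0, p(0)), pair(e, e)), p(a), a), pair(0, e)))  →  pair(p(e), m(p(0), m(pair(m(e, 0, p(0)), pair(e, e)), p(a), a), pair(0, e)))   [R1 at 1]
2. pair(p(e), m(p(0), m(pair(m(e, 0, p(0)), pair(e, e)), p(a), a), pair(0, e)))  →  pair(p(e), m(pair(m(e, 0, p(0)), pair(e, e)), p(a), a))   [R1 at 2]
3. pair(p(e), m(pair(m(e, 0, p(0)), pair(e, e)), p(a), a))  →  pair(p(e), m(e, 0, p(0)))   [R5 at 2]
4. pair(p(e), m(e, 0, p(0)))  →  pair(p(e), p(0))   [R4 at 2]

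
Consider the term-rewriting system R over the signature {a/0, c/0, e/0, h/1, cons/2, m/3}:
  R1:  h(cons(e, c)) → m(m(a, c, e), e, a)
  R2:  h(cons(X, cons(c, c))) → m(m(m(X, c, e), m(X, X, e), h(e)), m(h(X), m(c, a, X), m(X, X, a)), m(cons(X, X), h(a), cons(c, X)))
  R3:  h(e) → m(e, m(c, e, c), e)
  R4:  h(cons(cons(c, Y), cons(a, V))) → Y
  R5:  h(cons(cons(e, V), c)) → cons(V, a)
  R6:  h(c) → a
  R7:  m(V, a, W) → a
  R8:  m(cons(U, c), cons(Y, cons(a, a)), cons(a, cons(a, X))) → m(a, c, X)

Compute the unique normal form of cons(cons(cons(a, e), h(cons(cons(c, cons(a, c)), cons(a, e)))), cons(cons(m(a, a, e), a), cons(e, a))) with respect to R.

cons(cons(cons(a, e), cons(a, c)), cons(cons(a, a), cons(e, a)))

1. cons(cons(cons(a, e), h(cons(cons(c, cons(a, c)), cons(a, e)))), cons(cons(m(a, a, e), a), cons(e, a)))  →  cons(cons(cons(a, e), cons(a, c)), cons(cons(m(a, a, e), a), cons(e, a)))   [R4 at 1.2]
2. cons(cons(cons(a, e), cons(a, c)), cons(cons(m(a, a, e), a), cons(e, a)))  →  cons(cons(cons(a, e), cons(a, c)), cons(cons(a, a), cons(e, a)))   [R7 at 2.1.1]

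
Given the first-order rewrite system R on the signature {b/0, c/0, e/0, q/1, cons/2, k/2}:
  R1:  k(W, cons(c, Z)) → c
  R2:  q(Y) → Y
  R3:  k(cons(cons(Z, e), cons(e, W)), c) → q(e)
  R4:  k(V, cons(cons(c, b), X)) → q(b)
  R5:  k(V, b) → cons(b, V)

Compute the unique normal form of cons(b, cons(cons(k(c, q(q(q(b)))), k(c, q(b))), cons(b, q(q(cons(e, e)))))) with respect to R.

1. cons(b, cons(cons(k(c, q(q(q(b)))), k(c, q(b))), cons(b, q(q(cons(e, e))))))  →  cons(b, cons(cons(k(c, q(q(b))), k(c, q(b))), cons(b, q(q(cons(e, e))))))   [R2 at 2.1.1.2]
2. cons(b, cons(cons(k(c, q(q(b))), k(c, q(b))), cons(b, q(q(cons(e, e))))))  →  cons(b, cons(cons(k(c, q(b)), k(c, q(b))), cons(b, q(q(cons(e, e))))))   [R2 at 2.1.1.2]
3. cons(b, cons(cons(k(c, q(b)), k(c, q(b))), cons(b, q(q(cons(e, e))))))  →  cons(b, cons(cons(k(c, b), k(c, q(b))), cons(b, q(q(cons(e, e))))))   [R2 at 2.1.1.2]
4. cons(b, cons(cons(k(c, b), k(c, q(b))), cons(b, q(q(cons(e, e))))))  →  cons(b, cons(cons(cons(b, c), k(c, q(b))), cons(b, q(q(cons(e, e))))))   [R5 at 2.1.1]
5. cons(b, cons(cons(cons(b, c), k(c, q(b))), cons(b, q(q(cons(e, e))))))  →  cons(b, cons(cons(cons(b, c), k(c, b)), cons(b, q(q(cons(e, e))))))   [R2 at 2.1.2.2]
6. cons(b, cons(cons(cons(b, c), k(c, b)), cons(b, q(q(cons(e, e))))))  →  cons(b, cons(cons(cons(b, c), cons(b, c)), cons(b, q(q(cons(e, e))))))   [R5 at 2.1.2]
7. cons(b, cons(cons(cons(b, c), cons(b, c)), cons(b, q(q(cons(e, e))))))  →  cons(b, cons(cons(cons(b, c), cons(b, c)), cons(b, q(cons(e, e)))))   [R2 at 2.2.2]
8. cons(b, cons(cons(cons(b, c), cons(b, c)), cons(b, q(cons(e, e)))))  →  cons(b, cons(cons(cons(b, c), cons(b, c)), cons(b, cons(e, e))))   [R2 at 2.2.2]

cons(b, cons(cons(cons(b, c), cons(b, c)), cons(b, cons(e, e))))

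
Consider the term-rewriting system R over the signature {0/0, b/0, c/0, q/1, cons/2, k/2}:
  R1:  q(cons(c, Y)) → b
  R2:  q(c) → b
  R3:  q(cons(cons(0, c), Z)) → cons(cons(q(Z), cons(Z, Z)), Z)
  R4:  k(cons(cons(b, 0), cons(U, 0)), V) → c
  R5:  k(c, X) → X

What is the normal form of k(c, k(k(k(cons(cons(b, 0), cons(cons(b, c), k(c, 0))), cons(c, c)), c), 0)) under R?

0

1. k(c, k(k(k(cons(cons(b, 0), cons(cons(b, c), k(c, 0))), cons(c, c)), c), 0))  →  k(k(k(cons(cons(b, 0), cons(cons(b, c), k(c, 0))), cons(c, c)), c), 0)   [R5 at ε]
2. k(k(k(cons(cons(b, 0), cons(cons(b, c), k(c, 0))), cons(c, c)), c), 0)  →  k(k(k(cons(cons(b, 0), cons(cons(b, c), 0)), cons(c, c)), c), 0)   [R5 at 1.1.1.2.2]
3. k(k(k(cons(cons(b, 0), cons(cons(b, c), 0)), cons(c, c)), c), 0)  →  k(k(c, c), 0)   [R4 at 1.1]
4. k(k(c, c), 0)  →  k(c, 0)   [R5 at 1]
5. k(c, 0)  →  0   [R5 at ε]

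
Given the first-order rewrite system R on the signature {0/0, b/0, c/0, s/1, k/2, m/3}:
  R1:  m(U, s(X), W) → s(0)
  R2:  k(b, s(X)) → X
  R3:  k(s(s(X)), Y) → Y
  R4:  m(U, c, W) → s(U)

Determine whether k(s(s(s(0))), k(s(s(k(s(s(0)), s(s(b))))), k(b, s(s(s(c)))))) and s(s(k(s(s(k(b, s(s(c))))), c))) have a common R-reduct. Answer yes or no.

Reduce t₁ = k(s(s(s(0))), k(s(s(k(s(s(0)), s(s(b))))), k(b, s(s(s(c)))))):
1. k(s(s(s(0))), k(s(s(k(s(s(0)), s(s(b))))), k(b, s(s(s(c))))))  →  k(s(s(k(s(s(0)), s(s(b))))), k(b, s(s(s(c)))))   [R3 at ε]
2. k(s(s(k(s(s(0)), s(s(b))))), k(b, s(s(s(c)))))  →  k(b, s(s(s(c))))   [R3 at ε]
3. k(b, s(s(s(c))))  →  s(s(c))   [R2 at ε]

Reduce t₂ = s(s(k(s(s(k(b, s(s(c))))), c))):
1. s(s(k(s(s(k(b, s(s(c))))), c)))  →  s(s(c))   [R3 at 1.1]

yes — NF(t₁) = s(s(c)), NF(t₂) = s(s(c))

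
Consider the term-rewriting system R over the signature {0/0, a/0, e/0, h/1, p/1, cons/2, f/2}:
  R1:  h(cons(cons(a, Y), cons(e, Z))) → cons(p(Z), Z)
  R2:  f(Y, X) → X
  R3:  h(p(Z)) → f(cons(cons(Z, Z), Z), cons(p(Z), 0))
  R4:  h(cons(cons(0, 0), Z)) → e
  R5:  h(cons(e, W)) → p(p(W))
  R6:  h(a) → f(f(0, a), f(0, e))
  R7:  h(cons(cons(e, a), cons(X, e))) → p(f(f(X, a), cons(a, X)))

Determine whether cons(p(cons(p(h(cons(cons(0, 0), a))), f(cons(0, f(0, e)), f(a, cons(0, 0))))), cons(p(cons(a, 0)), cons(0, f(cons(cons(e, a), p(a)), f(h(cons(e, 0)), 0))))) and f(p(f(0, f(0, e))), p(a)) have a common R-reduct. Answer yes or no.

Reduce t₁ = cons(p(cons(p(h(cons(cons(0, 0), a))), f(cons(0, f(0, e)), f(a, cons(0, 0))))), cons(p(cons(a, 0)), cons(0, f(cons(cons(e, a), p(a)), f(h(cons(e, 0)), 0))))):
1. cons(p(cons(p(h(cons(cons(0, 0), a))), f(cons(0, f(0, e)), f(a, cons(0, 0))))), cons(p(cons(a, 0)), cons(0, f(cons(cons(e, a), p(a)), f(h(cons(e, 0)), 0)))))  →  cons(p(cons(p(e), f(cons(0, f(0, e)), f(a, cons(0, 0))))), cons(p(cons(a, 0)), cons(0, f(cons(cons(e, a), p(a)), f(h(cons(e, 0)), 0)))))   [R4 at 1.1.1.1]
2. cons(p(cons(p(e), f(cons(0, f(0, e)), f(a, cons(0, 0))))), cons(p(cons(a, 0)), cons(0, f(cons(cons(e, a), p(a)), f(h(cons(e, 0)), 0)))))  →  cons(p(cons(p(e), f(a, cons(0, 0)))), cons(p(cons(a, 0)), cons(0, f(cons(cons(e, a), p(a)), f(h(cons(e, 0)), 0)))))   [R2 at 1.1.2]
3. cons(p(cons(p(e), f(a, cons(0, 0)))), cons(p(cons(a, 0)), cons(0, f(cons(cons(e, a), p(a)), f(h(cons(e, 0)), 0)))))  →  cons(p(cons(p(e), cons(0, 0))), cons(p(cons(a, 0)), cons(0, f(cons(cons(e, a), p(a)), f(h(cons(e, 0)), 0)))))   [R2 at 1.1.2]
4. cons(p(cons(p(e), cons(0, 0))), cons(p(cons(a, 0)), cons(0, f(cons(cons(e, a), p(a)), f(h(cons(e, 0)), 0)))))  →  cons(p(cons(p(e), cons(0, 0))), cons(p(cons(a, 0)), cons(0, f(h(cons(e, 0)), 0))))   [R2 at 2.2.2]
5. cons(p(cons(p(e), cons(0, 0))), cons(p(cons(a, 0)), cons(0, f(h(cons(e, 0)), 0))))  →  cons(p(cons(p(e), cons(0, 0))), cons(p(cons(a, 0)), cons(0, 0)))   [R2 at 2.2.2]

Reduce t₂ = f(p(f(0, f(0, e))), p(a)):
1. f(p(f(0, f(0, e))), p(a))  →  p(a)   [R2 at ε]

no — NF(t₁) = cons(p(cons(p(e), cons(0, 0))), cons(p(cons(a, 0)), cons(0, 0))), NF(t₂) = p(a)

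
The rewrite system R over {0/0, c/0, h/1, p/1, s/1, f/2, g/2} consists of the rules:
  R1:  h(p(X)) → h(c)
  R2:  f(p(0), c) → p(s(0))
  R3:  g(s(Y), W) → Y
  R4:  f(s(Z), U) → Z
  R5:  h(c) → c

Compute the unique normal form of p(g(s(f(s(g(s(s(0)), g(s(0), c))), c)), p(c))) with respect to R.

p(s(0))

1. p(g(s(f(s(g(s(s(0)), g(s(0), c))), c)), p(c)))  →  p(f(s(g(s(s(0)), g(s(0), c))), c))   [R3 at 1]
2. p(f(s(g(s(s(0)), g(s(0), c))), c))  →  p(g(s(s(0)), g(s(0), c)))   [R4 at 1]
3. p(g(s(s(0)), g(s(0), c)))  →  p(s(0))   [R3 at 1]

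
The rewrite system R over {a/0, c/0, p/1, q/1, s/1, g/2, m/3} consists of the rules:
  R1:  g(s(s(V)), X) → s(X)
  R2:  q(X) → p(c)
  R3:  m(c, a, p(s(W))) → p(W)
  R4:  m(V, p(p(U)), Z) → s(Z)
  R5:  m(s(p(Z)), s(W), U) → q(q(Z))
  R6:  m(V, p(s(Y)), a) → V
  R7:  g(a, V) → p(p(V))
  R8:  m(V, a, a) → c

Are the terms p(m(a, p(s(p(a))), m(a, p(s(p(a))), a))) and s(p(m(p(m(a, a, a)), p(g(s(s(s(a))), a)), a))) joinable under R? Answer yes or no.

no — NF(t₁) = p(a), NF(t₂) = s(p(p(c)))

Reduce t₁ = p(m(a, p(s(p(a))), m(a, p(s(p(a))), a))):
1. p(m(a, p(s(p(a))), m(a, p(s(p(a))), a)))  →  p(m(a, p(s(p(a))), a))   [R6 at 1.3]
2. p(m(a, p(s(p(a))), a))  →  p(a)   [R6 at 1]

Reduce t₂ = s(p(m(p(m(a, a, a)), p(g(s(s(s(a))), a)), a))):
1. s(p(m(p(m(a, a, a)), p(g(s(s(s(a))), a)), a)))  →  s(p(m(p(c), p(g(s(s(s(a))), a)), a)))   [R8 at 1.1.1.1]
2. s(p(m(p(c), p(g(s(s(s(a))), a)), a)))  →  s(p(m(p(c), p(s(a)), a)))   [R1 at 1.1.2.1]
3. s(p(m(p(c), p(s(a)), a)))  →  s(p(p(c)))   [R6 at 1.1]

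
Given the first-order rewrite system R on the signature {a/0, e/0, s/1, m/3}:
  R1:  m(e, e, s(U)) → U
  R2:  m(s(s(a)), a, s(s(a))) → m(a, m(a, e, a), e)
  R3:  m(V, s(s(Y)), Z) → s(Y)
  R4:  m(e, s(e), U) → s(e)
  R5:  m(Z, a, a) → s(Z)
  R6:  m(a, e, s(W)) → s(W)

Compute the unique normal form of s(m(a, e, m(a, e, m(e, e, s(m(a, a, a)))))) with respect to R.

1. s(m(a, e, m(a, e, m(e, e, s(m(a, a, a))))))  →  s(m(a, e, m(a, e, m(a, a, a))))   [R1 at 1.3.3]
2. s(m(a, e, m(a, e, m(a, a, a))))  →  s(m(a, e, m(a, e, s(a))))   [R5 at 1.3.3]
3. s(m(a, e, m(a, e, s(a))))  →  s(m(a, e, s(a)))   [R6 at 1.3]
4. s(m(a, e, s(a)))  →  s(s(a))   [R6 at 1]

s(s(a))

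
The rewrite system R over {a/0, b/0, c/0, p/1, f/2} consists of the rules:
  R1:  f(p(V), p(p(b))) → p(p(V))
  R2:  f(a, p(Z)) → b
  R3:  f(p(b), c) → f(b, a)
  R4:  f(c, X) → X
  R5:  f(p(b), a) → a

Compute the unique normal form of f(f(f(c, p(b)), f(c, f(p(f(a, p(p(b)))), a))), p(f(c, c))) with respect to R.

1. f(f(f(c, p(b)), f(c, f(p(f(a, p(p(b)))), a))), p(f(c, c)))  →  f(f(p(b), f(c, f(p(f(a, p(p(b)))), a))), p(f(c, c)))   [R4 at 1.1]
2. f(f(p(b), f(c, f(p(f(a, p(p(b)))), a))), p(f(c, c)))  →  f(f(p(b), f(p(f(a, p(p(b)))), a)), p(f(c, c)))   [R4 at 1.2]
3. f(f(p(b), f(p(f(a, p(p(b)))), a)), p(f(c, c)))  →  f(f(p(b), f(p(b), a)), p(f(c, c)))   [R2 at 1.2.1.1]
4. f(f(p(b), f(p(b), a)), p(f(c, c)))  →  f(f(p(b), a), p(f(c, c)))   [R5 at 1.2]
5. f(f(p(b), a), p(f(c, c)))  →  f(a, p(f(c, c)))   [R5 at 1]
6. f(a, p(f(c, c)))  →  b   [R2 at ε]

b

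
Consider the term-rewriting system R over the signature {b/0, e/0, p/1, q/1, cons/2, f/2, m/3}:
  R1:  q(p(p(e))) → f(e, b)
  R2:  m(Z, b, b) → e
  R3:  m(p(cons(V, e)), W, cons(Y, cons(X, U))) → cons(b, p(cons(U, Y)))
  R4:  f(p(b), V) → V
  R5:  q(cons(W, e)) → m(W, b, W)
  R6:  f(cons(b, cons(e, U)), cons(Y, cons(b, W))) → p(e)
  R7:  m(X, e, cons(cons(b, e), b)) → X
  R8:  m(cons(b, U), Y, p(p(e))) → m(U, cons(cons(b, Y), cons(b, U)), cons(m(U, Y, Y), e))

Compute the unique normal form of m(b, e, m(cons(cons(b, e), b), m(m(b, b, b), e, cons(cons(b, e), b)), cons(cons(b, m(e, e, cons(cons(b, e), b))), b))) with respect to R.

b

1. m(b, e, m(cons(cons(b, e), b), m(m(b, b, b), e, cons(cons(b, e), b)), cons(cons(b, m(e, e, cons(cons(b, e), b))), b)))  →  m(b, e, m(cons(cons(b, e), b), m(b, b, b), cons(cons(b, m(e, e, cons(cons(b, e), b))), b)))   [R7 at 3.2]
2. m(b, e, m(cons(cons(b, e), b), m(b, b, b), cons(cons(b, m(e, e, cons(cons(b, e), b))), b)))  →  m(b, e, m(cons(cons(b, e), b), e, cons(cons(b, m(e, e, cons(cons(b, e), b))), b)))   [R2 at 3.2]
3. m(b, e, m(cons(cons(b, e), b), e, cons(cons(b, m(e, e, cons(cons(b, e), b))), b)))  →  m(b, e, m(cons(cons(b, e), b), e, cons(cons(b, e), b)))   [R7 at 3.3.1.2]
4. m(b, e, m(cons(cons(b, e), b), e, cons(cons(b, e), b)))  →  m(b, e, cons(cons(b, e), b))   [R7 at 3]
5. m(b, e, cons(cons(b, e), b))  →  b   [R7 at ε]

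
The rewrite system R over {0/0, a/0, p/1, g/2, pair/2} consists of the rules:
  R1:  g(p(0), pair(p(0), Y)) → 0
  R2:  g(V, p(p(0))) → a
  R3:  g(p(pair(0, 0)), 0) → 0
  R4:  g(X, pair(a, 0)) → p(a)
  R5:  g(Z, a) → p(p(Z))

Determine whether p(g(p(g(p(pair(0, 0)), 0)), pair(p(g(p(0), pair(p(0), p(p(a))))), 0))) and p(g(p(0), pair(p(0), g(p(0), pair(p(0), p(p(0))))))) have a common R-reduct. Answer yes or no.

yes — NF(t₁) = p(0), NF(t₂) = p(0)

Reduce t₁ = p(g(p(g(p(pair(0, 0)), 0)), pair(p(g(p(0), pair(p(0), p(p(a))))), 0))):
1. p(g(p(g(p(pair(0, 0)), 0)), pair(p(g(p(0), pair(p(0), p(p(a))))), 0)))  →  p(g(p(0), pair(p(g(p(0), pair(p(0), p(p(a))))), 0)))   [R3 at 1.1.1]
2. p(g(p(0), pair(p(g(p(0), pair(p(0), p(p(a))))), 0)))  →  p(g(p(0), pair(p(0), 0)))   [R1 at 1.2.1.1]
3. p(g(p(0), pair(p(0), 0)))  →  p(0)   [R1 at 1]

Reduce t₂ = p(g(p(0), pair(p(0), g(p(0), pair(p(0), p(p(0))))))):
1. p(g(p(0), pair(p(0), g(p(0), pair(p(0), p(p(0)))))))  →  p(0)   [R1 at 1]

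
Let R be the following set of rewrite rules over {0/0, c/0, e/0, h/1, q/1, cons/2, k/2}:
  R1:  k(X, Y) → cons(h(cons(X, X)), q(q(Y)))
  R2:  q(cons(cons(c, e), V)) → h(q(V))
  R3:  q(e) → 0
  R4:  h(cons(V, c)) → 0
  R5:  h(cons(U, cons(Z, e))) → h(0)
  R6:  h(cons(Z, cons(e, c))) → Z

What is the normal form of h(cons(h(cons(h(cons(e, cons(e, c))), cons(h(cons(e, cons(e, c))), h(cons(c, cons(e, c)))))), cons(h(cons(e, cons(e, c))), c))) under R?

e

1. h(cons(h(cons(h(cons(e, cons(e, c))), cons(h(cons(e, cons(e, c))), h(cons(c, cons(e, c)))))), cons(h(cons(e, cons(e, c))), c)))  →  h(cons(h(cons(e, cons(h(cons(e, cons(e, c))), h(cons(c, cons(e, c)))))), cons(h(cons(e, cons(e, c))), c)))   [R6 at 1.1.1.1]
2. h(cons(h(cons(e, cons(h(cons(e, cons(e, c))), h(cons(c, cons(e, c)))))), cons(h(cons(e, cons(e, c))), c)))  →  h(cons(h(cons(e, cons(e, h(cons(c, cons(e, c)))))), cons(h(cons(e, cons(e, c))), c)))   [R6 at 1.1.1.2.1]
3. h(cons(h(cons(e, cons(e, h(cons(c, cons(e, c)))))), cons(h(cons(e, cons(e, c))), c)))  →  h(cons(h(cons(e, cons(e, c))), cons(h(cons(e, cons(e, c))), c)))   [R6 at 1.1.1.2.2]
4. h(cons(h(cons(e, cons(e, c))), cons(h(cons(e, cons(e, c))), c)))  →  h(cons(e, cons(h(cons(e, cons(e, c))), c)))   [R6 at 1.1]
5. h(cons(e, cons(h(cons(e, cons(e, c))), c)))  →  h(cons(e, cons(e, c)))   [R6 at 1.2.1]
6. h(cons(e, cons(e, c)))  →  e   [R6 at ε]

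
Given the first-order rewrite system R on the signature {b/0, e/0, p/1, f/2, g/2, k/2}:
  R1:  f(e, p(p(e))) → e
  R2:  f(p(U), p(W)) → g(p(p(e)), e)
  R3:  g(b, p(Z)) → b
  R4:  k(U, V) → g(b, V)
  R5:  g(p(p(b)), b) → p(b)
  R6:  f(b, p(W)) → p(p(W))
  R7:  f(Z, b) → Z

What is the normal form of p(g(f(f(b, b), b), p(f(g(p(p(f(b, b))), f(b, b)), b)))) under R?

p(b)

1. p(g(f(f(b, b), b), p(f(g(p(p(f(b, b))), f(b, b)), b))))  →  p(g(f(b, b), p(f(g(p(p(f(b, b))), f(b, b)), b))))   [R7 at 1.1]
2. p(g(f(b, b), p(f(g(p(p(f(b, b))), f(b, b)), b))))  →  p(g(b, p(f(g(p(p(f(b, b))), f(b, b)), b))))   [R7 at 1.1]
3. p(g(b, p(f(g(p(p(f(b, b))), f(b, b)), b))))  →  p(b)   [R3 at 1]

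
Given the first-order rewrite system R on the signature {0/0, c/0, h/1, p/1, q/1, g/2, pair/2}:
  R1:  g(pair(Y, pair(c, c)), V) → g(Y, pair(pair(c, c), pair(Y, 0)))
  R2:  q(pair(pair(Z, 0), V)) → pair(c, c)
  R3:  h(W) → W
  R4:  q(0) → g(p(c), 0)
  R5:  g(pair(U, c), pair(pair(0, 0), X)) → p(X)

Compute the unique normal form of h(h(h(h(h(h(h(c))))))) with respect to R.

1. h(h(h(h(h(h(h(c)))))))  →  h(h(h(h(h(h(c))))))   [R3 at ε]
2. h(h(h(h(h(h(c))))))  →  h(h(h(h(h(c)))))   [R3 at ε]
3. h(h(h(h(h(c)))))  →  h(h(h(h(c))))   [R3 at ε]
4. h(h(h(h(c))))  →  h(h(h(c)))   [R3 at ε]
5. h(h(h(c)))  →  h(h(c))   [R3 at ε]
6. h(h(c))  →  h(c)   [R3 at ε]
7. h(c)  →  c   [R3 at ε]

c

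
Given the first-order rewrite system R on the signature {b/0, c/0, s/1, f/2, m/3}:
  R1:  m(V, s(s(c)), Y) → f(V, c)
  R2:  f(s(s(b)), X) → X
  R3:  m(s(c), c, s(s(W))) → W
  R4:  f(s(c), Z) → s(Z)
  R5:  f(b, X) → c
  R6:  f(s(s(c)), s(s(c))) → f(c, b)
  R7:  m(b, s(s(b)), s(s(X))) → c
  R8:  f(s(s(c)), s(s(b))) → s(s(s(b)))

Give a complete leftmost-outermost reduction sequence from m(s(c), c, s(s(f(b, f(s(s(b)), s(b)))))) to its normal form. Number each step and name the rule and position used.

1. m(s(c), c, s(s(f(b, f(s(s(b)), s(b))))))  →  f(b, f(s(s(b)), s(b)))   [R3 at ε]
2. f(b, f(s(s(b)), s(b)))  →  c   [R5 at ε]

c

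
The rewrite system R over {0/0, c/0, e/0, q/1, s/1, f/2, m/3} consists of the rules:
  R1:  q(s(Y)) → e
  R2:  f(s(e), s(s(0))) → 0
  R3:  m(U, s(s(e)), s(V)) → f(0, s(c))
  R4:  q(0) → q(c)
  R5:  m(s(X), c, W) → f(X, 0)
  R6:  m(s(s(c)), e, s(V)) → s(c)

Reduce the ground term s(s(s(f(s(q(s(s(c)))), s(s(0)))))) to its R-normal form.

s(s(s(0)))

1. s(s(s(f(s(q(s(s(c)))), s(s(0))))))  →  s(s(s(f(s(e), s(s(0))))))   [R1 at 1.1.1.1.1]
2. s(s(s(f(s(e), s(s(0))))))  →  s(s(s(0)))   [R2 at 1.1.1]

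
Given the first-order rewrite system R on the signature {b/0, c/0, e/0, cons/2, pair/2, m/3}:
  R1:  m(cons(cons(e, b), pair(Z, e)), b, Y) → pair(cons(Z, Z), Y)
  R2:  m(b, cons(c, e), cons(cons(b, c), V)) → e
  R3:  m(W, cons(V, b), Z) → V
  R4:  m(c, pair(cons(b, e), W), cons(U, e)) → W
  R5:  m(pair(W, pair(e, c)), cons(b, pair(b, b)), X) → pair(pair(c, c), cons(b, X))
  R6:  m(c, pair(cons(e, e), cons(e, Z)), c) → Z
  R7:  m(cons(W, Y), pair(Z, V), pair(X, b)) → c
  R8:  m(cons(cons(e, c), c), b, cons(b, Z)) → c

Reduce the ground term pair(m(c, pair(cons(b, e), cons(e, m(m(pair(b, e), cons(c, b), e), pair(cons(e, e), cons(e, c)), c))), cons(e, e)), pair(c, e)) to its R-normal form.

pair(cons(e, c), pair(c, e))

1. pair(m(c, pair(cons(b, e), cons(e, m(m(pair(b, e), cons(c, b), e), pair(cons(e, e), cons(e, c)), c))), cons(e, e)), pair(c, e))  →  pair(cons(e, m(m(pair(b, e), cons(c, b), e), pair(cons(e, e), cons(e, c)), c)), pair(c, e))   [R4 at 1]
2. pair(cons(e, m(m(pair(b, e), cons(c, b), e), pair(cons(e, e), cons(e, c)), c)), pair(c, e))  →  pair(cons(e, m(c, pair(cons(e, e), cons(e, c)), c)), pair(c, e))   [R3 at 1.2.1]
3. pair(cons(e, m(c, pair(cons(e, e), cons(e, c)), c)), pair(c, e))  →  pair(cons(e, c), pair(c, e))   [R6 at 1.2]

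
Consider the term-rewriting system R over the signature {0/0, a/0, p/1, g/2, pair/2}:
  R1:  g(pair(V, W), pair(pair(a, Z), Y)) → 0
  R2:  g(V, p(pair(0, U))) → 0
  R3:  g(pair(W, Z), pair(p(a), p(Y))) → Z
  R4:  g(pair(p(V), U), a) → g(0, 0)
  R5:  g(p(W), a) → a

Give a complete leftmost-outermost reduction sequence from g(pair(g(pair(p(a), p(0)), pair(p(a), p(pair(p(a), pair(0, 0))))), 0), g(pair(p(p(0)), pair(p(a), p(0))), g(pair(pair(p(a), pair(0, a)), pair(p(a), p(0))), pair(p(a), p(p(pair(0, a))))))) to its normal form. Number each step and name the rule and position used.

1. g(pair(g(pair(p(a), p(0)), pair(p(a), p(pair(p(a), pair(0, 0))))), 0), g(pair(p(p(0)), pair(p(a), p(0))), g(pair(pair(p(a), pair(0, a)), pair(p(a), p(0))), pair(p(a), p(p(pair(0, a)))))))  →  g(pair(p(0), 0), g(pair(p(p(0)), pair(p(a), p(0))), g(pair(pair(p(a), pair(0, a)), pair(p(a), p(0))), pair(p(a), p(p(pair(0, a)))))))   [R3 at 1.1]
2. g(pair(p(0), 0), g(pair(p(p(0)), pair(p(a), p(0))), g(pair(pair(p(a), pair(0, a)), pair(p(a), p(0))), pair(p(a), p(p(pair(0, a)))))))  →  g(pair(p(0), 0), g(pair(p(p(0)), pair(p(a), p(0))), pair(p(a), p(0))))   [R3 at 2.2]
3. g(pair(p(0), 0), g(pair(p(p(0)), pair(p(a), p(0))), pair(p(a), p(0))))  →  g(pair(p(0), 0), pair(p(a), p(0)))   [R3 at 2]
4. g(pair(p(0), 0), pair(p(a), p(0)))  →  0   [R3 at ε]

0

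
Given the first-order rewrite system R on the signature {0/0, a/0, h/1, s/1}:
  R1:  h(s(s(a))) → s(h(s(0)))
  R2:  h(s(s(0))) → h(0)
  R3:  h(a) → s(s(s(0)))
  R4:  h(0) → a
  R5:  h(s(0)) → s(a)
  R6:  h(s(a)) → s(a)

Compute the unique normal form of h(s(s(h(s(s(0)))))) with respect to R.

1. h(s(s(h(s(s(0))))))  →  h(s(s(h(0))))   [R2 at 1.1.1]
2. h(s(s(h(0))))  →  h(s(s(a)))   [R4 at 1.1.1]
3. h(s(s(a)))  →  s(h(s(0)))   [R1 at ε]
4. s(h(s(0)))  →  s(s(a))   [R5 at 1]

s(s(a))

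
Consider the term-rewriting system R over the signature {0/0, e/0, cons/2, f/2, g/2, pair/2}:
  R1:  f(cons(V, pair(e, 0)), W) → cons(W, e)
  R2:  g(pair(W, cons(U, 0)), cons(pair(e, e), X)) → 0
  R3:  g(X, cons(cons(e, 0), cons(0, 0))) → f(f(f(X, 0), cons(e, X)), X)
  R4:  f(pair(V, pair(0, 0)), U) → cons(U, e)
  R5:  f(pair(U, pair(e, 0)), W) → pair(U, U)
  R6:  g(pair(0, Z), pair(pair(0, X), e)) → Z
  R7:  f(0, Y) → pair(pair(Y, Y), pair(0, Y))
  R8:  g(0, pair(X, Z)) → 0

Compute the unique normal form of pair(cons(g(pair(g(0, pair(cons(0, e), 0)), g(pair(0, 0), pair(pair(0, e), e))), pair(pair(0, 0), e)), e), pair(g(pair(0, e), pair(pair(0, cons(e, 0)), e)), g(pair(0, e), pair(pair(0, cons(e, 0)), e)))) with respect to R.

pair(cons(0, e), pair(e, e))

1. pair(cons(g(pair(g(0, pair(cons(0, e), 0)), g(pair(0, 0), pair(pair(0, e), e))), pair(pair(0, 0), e)), e), pair(g(pair(0, e), pair(pair(0, cons(e, 0)), e)), g(pair(0, e), pair(pair(0, cons(e, 0)), e))))  →  pair(cons(g(pair(0, g(pair(0, 0), pair(pair(0, e), e))), pair(pair(0, 0), e)), e), pair(g(pair(0, e), pair(pair(0, cons(e, 0)), e)), g(pair(0, e), pair(pair(0, cons(e, 0)), e))))   [R8 at 1.1.1.1]
2. pair(cons(g(pair(0, g(pair(0, 0), pair(pair(0, e), e))), pair(pair(0, 0), e)), e), pair(g(pair(0, e), pair(pair(0, cons(e, 0)), e)), g(pair(0, e), pair(pair(0, cons(e, 0)), e))))  →  pair(cons(g(pair(0, 0), pair(pair(0, e), e)), e), pair(g(pair(0, e), pair(pair(0, cons(e, 0)), e)), g(pair(0, e), pair(pair(0, cons(e, 0)), e))))   [R6 at 1.1]
3. pair(cons(g(pair(0, 0), pair(pair(0, e), e)), e), pair(g(pair(0, e), pair(pair(0, cons(e, 0)), e)), g(pair(0, e), pair(pair(0, cons(e, 0)), e))))  →  pair(cons(0, e), pair(g(pair(0, e), pair(pair(0, cons(e, 0)), e)), g(pair(0, e), pair(pair(0, cons(e, 0)), e))))   [R6 at 1.1]
4. pair(cons(0, e), pair(g(pair(0, e), pair(pair(0, cons(e, 0)), e)), g(pair(0, e), pair(pair(0, cons(e, 0)), e))))  →  pair(cons(0, e), pair(e, g(pair(0, e), pair(pair(0, cons(e, 0)), e))))   [R6 at 2.1]
5. pair(cons(0, e), pair(e, g(pair(0, e), pair(pair(0, cons(e, 0)), e))))  →  pair(cons(0, e), pair(e, e))   [R6 at 2.2]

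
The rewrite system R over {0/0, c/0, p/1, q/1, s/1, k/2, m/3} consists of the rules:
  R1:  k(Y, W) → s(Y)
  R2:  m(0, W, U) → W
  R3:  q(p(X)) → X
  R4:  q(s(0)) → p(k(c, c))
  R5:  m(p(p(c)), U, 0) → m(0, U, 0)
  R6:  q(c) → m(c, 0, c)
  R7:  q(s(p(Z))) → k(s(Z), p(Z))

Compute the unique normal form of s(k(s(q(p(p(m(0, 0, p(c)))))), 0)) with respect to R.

s(s(s(p(0))))

1. s(k(s(q(p(p(m(0, 0, p(c)))))), 0))  →  s(s(s(q(p(p(m(0, 0, p(c))))))))   [R1 at 1]
2. s(s(s(q(p(p(m(0, 0, p(c))))))))  →  s(s(s(p(m(0, 0, p(c))))))   [R3 at 1.1.1]
3. s(s(s(p(m(0, 0, p(c))))))  →  s(s(s(p(0))))   [R2 at 1.1.1.1]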